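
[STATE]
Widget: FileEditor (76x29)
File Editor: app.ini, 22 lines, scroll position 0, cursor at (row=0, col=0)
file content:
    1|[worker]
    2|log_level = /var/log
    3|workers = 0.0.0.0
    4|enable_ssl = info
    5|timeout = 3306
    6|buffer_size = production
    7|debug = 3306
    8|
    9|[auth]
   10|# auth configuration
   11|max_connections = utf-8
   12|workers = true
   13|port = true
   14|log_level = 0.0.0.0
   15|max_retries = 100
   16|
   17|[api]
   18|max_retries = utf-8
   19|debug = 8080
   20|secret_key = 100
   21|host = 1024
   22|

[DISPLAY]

█worker]                                                                   ▲
log_level = /var/log                                                       █
workers = 0.0.0.0                                                          ░
enable_ssl = info                                                          ░
timeout = 3306                                                             ░
buffer_size = production                                                   ░
debug = 3306                                                               ░
                                                                           ░
[auth]                                                                     ░
# auth configuration                                                       ░
max_connections = utf-8                                                    ░
workers = true                                                             ░
port = true                                                                ░
log_level = 0.0.0.0                                                        ░
max_retries = 100                                                          ░
                                                                           ░
[api]                                                                      ░
max_retries = utf-8                                                        ░
debug = 8080                                                               ░
secret_key = 100                                                           ░
host = 1024                                                                ░
                                                                           ░
                                                                           ░
                                                                           ░
                                                                           ░
                                                                           ░
                                                                           ░
                                                                           ░
                                                                           ▼


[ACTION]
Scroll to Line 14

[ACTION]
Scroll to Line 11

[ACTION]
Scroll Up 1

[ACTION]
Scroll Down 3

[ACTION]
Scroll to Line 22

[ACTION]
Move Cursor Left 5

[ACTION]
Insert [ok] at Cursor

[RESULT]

ok█worker]                                                                 ▲
log_level = /var/log                                                       █
workers = 0.0.0.0                                                          ░
enable_ssl = info                                                          ░
timeout = 3306                                                             ░
buffer_size = production                                                   ░
debug = 3306                                                               ░
                                                                           ░
[auth]                                                                     ░
# auth configuration                                                       ░
max_connections = utf-8                                                    ░
workers = true                                                             ░
port = true                                                                ░
log_level = 0.0.0.0                                                        ░
max_retries = 100                                                          ░
                                                                           ░
[api]                                                                      ░
max_retries = utf-8                                                        ░
debug = 8080                                                               ░
secret_key = 100                                                           ░
host = 1024                                                                ░
                                                                           ░
                                                                           ░
                                                                           ░
                                                                           ░
                                                                           ░
                                                                           ░
                                                                           ░
                                                                           ▼


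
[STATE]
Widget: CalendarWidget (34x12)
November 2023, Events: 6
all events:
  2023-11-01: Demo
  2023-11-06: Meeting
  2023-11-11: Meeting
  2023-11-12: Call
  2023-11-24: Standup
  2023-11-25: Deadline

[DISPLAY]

          November 2023           
Mo Tu We Th Fr Sa Su              
       1*  2  3  4  5             
 6*  7  8  9 10 11* 12*           
13 14 15 16 17 18 19              
20 21 22 23 24* 25* 26            
27 28 29 30                       
                                  
                                  
                                  
                                  
                                  


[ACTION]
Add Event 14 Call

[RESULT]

          November 2023           
Mo Tu We Th Fr Sa Su              
       1*  2  3  4  5             
 6*  7  8  9 10 11* 12*           
13 14* 15 16 17 18 19             
20 21 22 23 24* 25* 26            
27 28 29 30                       
                                  
                                  
                                  
                                  
                                  


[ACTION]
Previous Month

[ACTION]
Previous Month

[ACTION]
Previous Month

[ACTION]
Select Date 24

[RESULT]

           August 2023            
Mo Tu We Th Fr Sa Su              
    1  2  3  4  5  6              
 7  8  9 10 11 12 13              
14 15 16 17 18 19 20              
21 22 23 [24] 25 26 27            
28 29 30 31                       
                                  
                                  
                                  
                                  
                                  


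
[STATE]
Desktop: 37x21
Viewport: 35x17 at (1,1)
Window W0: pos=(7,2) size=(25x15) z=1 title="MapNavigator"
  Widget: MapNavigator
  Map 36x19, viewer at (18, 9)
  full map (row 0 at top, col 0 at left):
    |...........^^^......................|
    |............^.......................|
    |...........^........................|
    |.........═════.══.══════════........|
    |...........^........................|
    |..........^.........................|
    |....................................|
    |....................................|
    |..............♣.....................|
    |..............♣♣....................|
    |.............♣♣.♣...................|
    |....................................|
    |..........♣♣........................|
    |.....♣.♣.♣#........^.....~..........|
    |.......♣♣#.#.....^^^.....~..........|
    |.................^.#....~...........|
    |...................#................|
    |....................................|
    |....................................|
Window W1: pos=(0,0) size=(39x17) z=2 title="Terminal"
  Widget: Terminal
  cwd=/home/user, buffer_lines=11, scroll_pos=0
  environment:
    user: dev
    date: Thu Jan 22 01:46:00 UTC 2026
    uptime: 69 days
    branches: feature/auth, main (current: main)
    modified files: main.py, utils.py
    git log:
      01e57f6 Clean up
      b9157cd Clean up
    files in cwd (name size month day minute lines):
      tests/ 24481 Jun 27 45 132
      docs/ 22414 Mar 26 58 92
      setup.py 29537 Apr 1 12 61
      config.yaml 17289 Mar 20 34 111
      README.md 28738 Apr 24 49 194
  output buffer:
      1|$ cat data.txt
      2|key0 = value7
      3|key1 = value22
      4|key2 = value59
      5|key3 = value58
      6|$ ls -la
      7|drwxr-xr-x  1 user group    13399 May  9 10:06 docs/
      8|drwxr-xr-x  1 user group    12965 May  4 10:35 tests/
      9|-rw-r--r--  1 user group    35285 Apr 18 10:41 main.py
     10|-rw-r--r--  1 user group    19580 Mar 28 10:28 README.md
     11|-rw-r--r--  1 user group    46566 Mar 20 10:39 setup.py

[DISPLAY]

 Terminal                          
───────────────────────────────────
$ cat data.txt                     
key0 = value7                      
key1 = value22                     
key2 = value59                     
key3 = value58                     
$ ls -la                           
drwxr-xr-x  1 user group    13399 M
drwxr-xr-x  1 user group    12965 M
-rw-r--r--  1 user group    35285 A
-rw-r--r--  1 user group    19580 M
-rw-r--r--  1 user group    46566 M
$ █                                
                                   
━━━━━━━━━━━━━━━━━━━━━━━━━━━━━━━━━━━
                                   


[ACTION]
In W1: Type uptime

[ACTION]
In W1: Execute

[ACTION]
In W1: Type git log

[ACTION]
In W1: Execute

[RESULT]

 Terminal                          
───────────────────────────────────
key3 = value58                     
$ ls -la                           
drwxr-xr-x  1 user group    13399 M
drwxr-xr-x  1 user group    12965 M
-rw-r--r--  1 user group    35285 A
-rw-r--r--  1 user group    19580 M
-rw-r--r--  1 user group    46566 M
$ uptime                           
 10:00  up 69 days                 
$ git log                          
01e57f6 Clean up                   
b9157cd Clean up                   
$ █                                
━━━━━━━━━━━━━━━━━━━━━━━━━━━━━━━━━━━
                                   


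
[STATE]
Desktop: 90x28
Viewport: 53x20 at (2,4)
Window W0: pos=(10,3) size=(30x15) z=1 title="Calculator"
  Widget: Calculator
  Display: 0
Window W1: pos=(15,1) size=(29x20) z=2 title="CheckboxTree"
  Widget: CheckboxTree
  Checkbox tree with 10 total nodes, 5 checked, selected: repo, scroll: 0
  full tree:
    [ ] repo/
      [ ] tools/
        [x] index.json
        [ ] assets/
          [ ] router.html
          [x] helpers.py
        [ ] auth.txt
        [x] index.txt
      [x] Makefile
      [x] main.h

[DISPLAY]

        ┃ Cal┃>[-] repo/                 ┃           
        ┠────┃   [-] tools/              ┃           
        ┃    ┃     [x] index.json        ┃           
        ┃┌───┃     [-] assets/           ┃           
        ┃│ 7 ┃       [ ] router.html     ┃           
        ┃├───┃       [x] helpers.py      ┃           
        ┃│ 4 ┃     [ ] auth.txt          ┃           
        ┃├───┃     [x] index.txt         ┃           
        ┃│ 1 ┃   [x] Makefile            ┃           
        ┃├───┃   [x] main.h              ┃           
        ┃│ 0 ┃                           ┃           
        ┃├───┃                           ┃           
        ┃│ C ┃                           ┃           
        ┗━━━━┃                           ┃           
             ┃                           ┃           
             ┃                           ┃           
             ┗━━━━━━━━━━━━━━━━━━━━━━━━━━━┛           
                                                     
                                                     
                                                     


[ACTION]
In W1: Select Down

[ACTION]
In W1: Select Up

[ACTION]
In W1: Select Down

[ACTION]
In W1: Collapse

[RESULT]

        ┃ Cal┃ [-] repo/                 ┃           
        ┠────┃>  [-] tools/              ┃           
        ┃    ┃   [x] Makefile            ┃           
        ┃┌───┃   [x] main.h              ┃           
        ┃│ 7 ┃                           ┃           
        ┃├───┃                           ┃           
        ┃│ 4 ┃                           ┃           
        ┃├───┃                           ┃           
        ┃│ 1 ┃                           ┃           
        ┃├───┃                           ┃           
        ┃│ 0 ┃                           ┃           
        ┃├───┃                           ┃           
        ┃│ C ┃                           ┃           
        ┗━━━━┃                           ┃           
             ┃                           ┃           
             ┃                           ┃           
             ┗━━━━━━━━━━━━━━━━━━━━━━━━━━━┛           
                                                     
                                                     
                                                     


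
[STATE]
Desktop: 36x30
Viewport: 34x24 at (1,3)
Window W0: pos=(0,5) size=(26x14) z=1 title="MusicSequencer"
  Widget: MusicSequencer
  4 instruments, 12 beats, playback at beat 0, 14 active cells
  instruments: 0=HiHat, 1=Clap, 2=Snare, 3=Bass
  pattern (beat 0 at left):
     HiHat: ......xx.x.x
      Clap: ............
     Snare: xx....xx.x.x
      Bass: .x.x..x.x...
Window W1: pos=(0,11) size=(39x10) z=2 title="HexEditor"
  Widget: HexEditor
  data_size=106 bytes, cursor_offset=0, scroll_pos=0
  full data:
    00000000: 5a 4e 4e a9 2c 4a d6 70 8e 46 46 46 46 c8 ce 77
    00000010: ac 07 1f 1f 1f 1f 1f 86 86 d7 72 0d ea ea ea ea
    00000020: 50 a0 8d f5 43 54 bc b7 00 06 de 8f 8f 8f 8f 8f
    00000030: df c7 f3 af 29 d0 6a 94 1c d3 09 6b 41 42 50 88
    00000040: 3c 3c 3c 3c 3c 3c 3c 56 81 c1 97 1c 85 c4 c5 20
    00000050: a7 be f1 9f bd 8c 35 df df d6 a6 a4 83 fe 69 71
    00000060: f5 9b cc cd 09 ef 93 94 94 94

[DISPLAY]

                                  
                                  
━━━━━━━━━━━━━━━━━━━━━━━━┓         
 MusicSequencer         ┃         
────────────────────────┨         
      ▼12345678901      ┃         
 HiHat······██·█·█      ┃         
  Clap············      ┃         
━━━━━━━━━━━━━━━━━━━━━━━━━━━━━━━━━━
 HexEditor                        
──────────────────────────────────
00000000  5A 4e 4e a9 2c 4a d6 70 
00000010  ac 07 1f 1f 1f 1f 1f 86 
00000020  50 a0 8d f5 43 54 bc b7 
00000030  df c7 f3 af 29 d0 6a 94 
00000040  3c 3c 3c 3c 3c 3c 3c 56 
00000050  a7 be f1 9f bd 8c 35 df 
━━━━━━━━━━━━━━━━━━━━━━━━━━━━━━━━━━
                                  
                                  
                                  
                                  
                                  
                                  


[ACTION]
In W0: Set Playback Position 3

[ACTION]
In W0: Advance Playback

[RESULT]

                                  
                                  
━━━━━━━━━━━━━━━━━━━━━━━━┓         
 MusicSequencer         ┃         
────────────────────────┨         
      0123▼5678901      ┃         
 HiHat······██·█·█      ┃         
  Clap············      ┃         
━━━━━━━━━━━━━━━━━━━━━━━━━━━━━━━━━━
 HexEditor                        
──────────────────────────────────
00000000  5A 4e 4e a9 2c 4a d6 70 
00000010  ac 07 1f 1f 1f 1f 1f 86 
00000020  50 a0 8d f5 43 54 bc b7 
00000030  df c7 f3 af 29 d0 6a 94 
00000040  3c 3c 3c 3c 3c 3c 3c 56 
00000050  a7 be f1 9f bd 8c 35 df 
━━━━━━━━━━━━━━━━━━━━━━━━━━━━━━━━━━
                                  
                                  
                                  
                                  
                                  
                                  


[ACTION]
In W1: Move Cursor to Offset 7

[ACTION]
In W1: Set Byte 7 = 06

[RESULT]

                                  
                                  
━━━━━━━━━━━━━━━━━━━━━━━━┓         
 MusicSequencer         ┃         
────────────────────────┨         
      0123▼5678901      ┃         
 HiHat······██·█·█      ┃         
  Clap············      ┃         
━━━━━━━━━━━━━━━━━━━━━━━━━━━━━━━━━━
 HexEditor                        
──────────────────────────────────
00000000  5a 4e 4e a9 2c 4a d6 06 
00000010  ac 07 1f 1f 1f 1f 1f 86 
00000020  50 a0 8d f5 43 54 bc b7 
00000030  df c7 f3 af 29 d0 6a 94 
00000040  3c 3c 3c 3c 3c 3c 3c 56 
00000050  a7 be f1 9f bd 8c 35 df 
━━━━━━━━━━━━━━━━━━━━━━━━━━━━━━━━━━
                                  
                                  
                                  
                                  
                                  
                                  


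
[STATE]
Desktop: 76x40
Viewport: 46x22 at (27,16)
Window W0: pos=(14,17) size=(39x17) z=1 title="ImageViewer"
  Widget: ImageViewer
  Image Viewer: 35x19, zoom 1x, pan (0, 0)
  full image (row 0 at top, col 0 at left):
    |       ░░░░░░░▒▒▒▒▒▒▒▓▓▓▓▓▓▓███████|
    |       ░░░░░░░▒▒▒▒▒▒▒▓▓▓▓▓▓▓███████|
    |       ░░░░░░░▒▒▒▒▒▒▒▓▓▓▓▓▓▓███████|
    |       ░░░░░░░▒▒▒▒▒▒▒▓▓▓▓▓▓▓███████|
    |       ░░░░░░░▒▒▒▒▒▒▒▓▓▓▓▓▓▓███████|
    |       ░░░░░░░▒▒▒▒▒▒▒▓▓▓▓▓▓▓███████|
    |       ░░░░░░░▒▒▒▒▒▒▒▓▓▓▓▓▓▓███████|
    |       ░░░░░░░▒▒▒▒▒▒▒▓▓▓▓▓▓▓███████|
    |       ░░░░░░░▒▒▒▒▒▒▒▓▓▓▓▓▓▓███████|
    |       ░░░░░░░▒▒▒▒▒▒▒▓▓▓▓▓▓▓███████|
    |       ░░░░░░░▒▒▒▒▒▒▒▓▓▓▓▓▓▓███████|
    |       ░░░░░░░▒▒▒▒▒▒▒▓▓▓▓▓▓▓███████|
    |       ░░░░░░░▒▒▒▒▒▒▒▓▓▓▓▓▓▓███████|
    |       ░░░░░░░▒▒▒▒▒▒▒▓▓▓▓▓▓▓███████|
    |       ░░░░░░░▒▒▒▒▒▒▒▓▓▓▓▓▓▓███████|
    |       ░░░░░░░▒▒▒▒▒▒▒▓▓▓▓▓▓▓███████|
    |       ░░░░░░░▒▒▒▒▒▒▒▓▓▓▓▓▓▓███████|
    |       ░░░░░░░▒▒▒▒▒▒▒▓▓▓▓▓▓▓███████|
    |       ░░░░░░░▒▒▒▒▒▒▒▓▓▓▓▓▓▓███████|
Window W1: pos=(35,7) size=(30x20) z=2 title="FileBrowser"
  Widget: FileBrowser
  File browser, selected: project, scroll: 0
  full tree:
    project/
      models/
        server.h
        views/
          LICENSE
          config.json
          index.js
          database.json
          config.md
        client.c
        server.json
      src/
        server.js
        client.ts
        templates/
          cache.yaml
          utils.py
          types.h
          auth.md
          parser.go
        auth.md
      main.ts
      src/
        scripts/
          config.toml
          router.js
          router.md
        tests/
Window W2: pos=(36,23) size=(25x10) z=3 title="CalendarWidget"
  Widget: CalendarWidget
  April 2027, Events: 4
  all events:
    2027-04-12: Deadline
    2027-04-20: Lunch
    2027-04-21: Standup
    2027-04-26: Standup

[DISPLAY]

        ┃                            ┃        
━━━━━━━━┃                            ┃        
        ┃                            ┃        
────────┃                            ┃        
░░▒▒▒▒▒▒┃                            ┃        
░░▒▒▒▒▒▒┃                            ┃        
░░▒▒▒▒▒▒┃                            ┃        
░░▒▒▒▒▒▒┃┏━━━━━━━━━━━━━━━━━━━━━━━┓   ┃        
░░▒▒▒▒▒▒┃┃ CalendarWidget        ┃   ┃        
░░▒▒▒▒▒▒┃┠───────────────────────┨   ┃        
░░▒▒▒▒▒▒┗┃       April 2027      ┃━━━┛        
░░▒▒▒▒▒▒▒┃Mo Tu We Th Fr Sa Su   ┃            
░░▒▒▒▒▒▒▒┃          1  2  3  4   ┃            
░░▒▒▒▒▒▒▒┃ 5  6  7  8  9 10 11   ┃            
░░▒▒▒▒▒▒▒┃12* 13 14 15 16 17 18  ┃            
░░▒▒▒▒▒▒▒┃19 20* 21* 22 23 24 25 ┃            
░░▒▒▒▒▒▒▒┗━━━━━━━━━━━━━━━━━━━━━━━┛            
━━━━━━━━━━━━━━━━━━━━━━━━━┛                    
                                              
                                              
                                              
                                              


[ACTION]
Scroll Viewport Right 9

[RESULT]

     ┃                            ┃           
━━━━━┃                            ┃           
     ┃                            ┃           
─────┃                            ┃           
▒▒▒▒▒┃                            ┃           
▒▒▒▒▒┃                            ┃           
▒▒▒▒▒┃                            ┃           
▒▒▒▒▒┃┏━━━━━━━━━━━━━━━━━━━━━━━┓   ┃           
▒▒▒▒▒┃┃ CalendarWidget        ┃   ┃           
▒▒▒▒▒┃┠───────────────────────┨   ┃           
▒▒▒▒▒┗┃       April 2027      ┃━━━┛           
▒▒▒▒▒▒┃Mo Tu We Th Fr Sa Su   ┃               
▒▒▒▒▒▒┃          1  2  3  4   ┃               
▒▒▒▒▒▒┃ 5  6  7  8  9 10 11   ┃               
▒▒▒▒▒▒┃12* 13 14 15 16 17 18  ┃               
▒▒▒▒▒▒┃19 20* 21* 22 23 24 25 ┃               
▒▒▒▒▒▒┗━━━━━━━━━━━━━━━━━━━━━━━┛               
━━━━━━━━━━━━━━━━━━━━━━┛                       
                                              
                                              
                                              
                                              


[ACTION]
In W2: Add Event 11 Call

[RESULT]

     ┃                            ┃           
━━━━━┃                            ┃           
     ┃                            ┃           
─────┃                            ┃           
▒▒▒▒▒┃                            ┃           
▒▒▒▒▒┃                            ┃           
▒▒▒▒▒┃                            ┃           
▒▒▒▒▒┃┏━━━━━━━━━━━━━━━━━━━━━━━┓   ┃           
▒▒▒▒▒┃┃ CalendarWidget        ┃   ┃           
▒▒▒▒▒┃┠───────────────────────┨   ┃           
▒▒▒▒▒┗┃       April 2027      ┃━━━┛           
▒▒▒▒▒▒┃Mo Tu We Th Fr Sa Su   ┃               
▒▒▒▒▒▒┃          1  2  3  4   ┃               
▒▒▒▒▒▒┃ 5  6  7  8  9 10 11*  ┃               
▒▒▒▒▒▒┃12* 13 14 15 16 17 18  ┃               
▒▒▒▒▒▒┃19 20* 21* 22 23 24 25 ┃               
▒▒▒▒▒▒┗━━━━━━━━━━━━━━━━━━━━━━━┛               
━━━━━━━━━━━━━━━━━━━━━━┛                       
                                              
                                              
                                              
                                              


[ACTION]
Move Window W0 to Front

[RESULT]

     ┃                            ┃           
━━━━━━━━━━━━━━━━━━━━━━┓           ┃           
                      ┃           ┃           
──────────────────────┨           ┃           
▒▒▒▒▒▒▓▓▓▓▓▓▓███████  ┃           ┃           
▒▒▒▒▒▒▓▓▓▓▓▓▓███████  ┃           ┃           
▒▒▒▒▒▒▓▓▓▓▓▓▓███████  ┃           ┃           
▒▒▒▒▒▒▓▓▓▓▓▓▓███████  ┃━━━━━━━┓   ┃           
▒▒▒▒▒▒▓▓▓▓▓▓▓███████  ┃       ┃   ┃           
▒▒▒▒▒▒▓▓▓▓▓▓▓███████  ┃───────┨   ┃           
▒▒▒▒▒▒▓▓▓▓▓▓▓███████  ┃7      ┃━━━┛           
▒▒▒▒▒▒▓▓▓▓▓▓▓███████  ┃a Su   ┃               
▒▒▒▒▒▒▓▓▓▓▓▓▓███████  ┃3  4   ┃               
▒▒▒▒▒▒▓▓▓▓▓▓▓███████  ┃0 11*  ┃               
▒▒▒▒▒▒▓▓▓▓▓▓▓███████  ┃17 18  ┃               
▒▒▒▒▒▒▓▓▓▓▓▓▓███████  ┃ 24 25 ┃               
▒▒▒▒▒▒▓▓▓▓▓▓▓███████  ┃━━━━━━━┛               
━━━━━━━━━━━━━━━━━━━━━━┛                       
                                              
                                              
                                              
                                              


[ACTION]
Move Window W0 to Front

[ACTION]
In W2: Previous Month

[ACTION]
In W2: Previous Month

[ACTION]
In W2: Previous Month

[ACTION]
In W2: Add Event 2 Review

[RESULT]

     ┃                            ┃           
━━━━━━━━━━━━━━━━━━━━━━┓           ┃           
                      ┃           ┃           
──────────────────────┨           ┃           
▒▒▒▒▒▒▓▓▓▓▓▓▓███████  ┃           ┃           
▒▒▒▒▒▒▓▓▓▓▓▓▓███████  ┃           ┃           
▒▒▒▒▒▒▓▓▓▓▓▓▓███████  ┃           ┃           
▒▒▒▒▒▒▓▓▓▓▓▓▓███████  ┃━━━━━━━┓   ┃           
▒▒▒▒▒▒▓▓▓▓▓▓▓███████  ┃       ┃   ┃           
▒▒▒▒▒▒▓▓▓▓▓▓▓███████  ┃───────┨   ┃           
▒▒▒▒▒▒▓▓▓▓▓▓▓███████  ┃27     ┃━━━┛           
▒▒▒▒▒▒▓▓▓▓▓▓▓███████  ┃a Su   ┃               
▒▒▒▒▒▒▓▓▓▓▓▓▓███████  ┃2*  3  ┃               
▒▒▒▒▒▒▓▓▓▓▓▓▓███████  ┃9 10   ┃               
▒▒▒▒▒▒▓▓▓▓▓▓▓███████  ┃6 17   ┃               
▒▒▒▒▒▒▓▓▓▓▓▓▓███████  ┃3 24   ┃               
▒▒▒▒▒▒▓▓▓▓▓▓▓███████  ┃━━━━━━━┛               
━━━━━━━━━━━━━━━━━━━━━━┛                       
                                              
                                              
                                              
                                              


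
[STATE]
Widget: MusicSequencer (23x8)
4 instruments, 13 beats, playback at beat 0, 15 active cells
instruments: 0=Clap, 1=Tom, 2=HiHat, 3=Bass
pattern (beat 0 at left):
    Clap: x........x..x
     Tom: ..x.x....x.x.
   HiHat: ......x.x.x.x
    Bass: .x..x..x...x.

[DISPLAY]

      ▼123456789012    
  Clap█········█··█    
   Tom··█·█····█·█·    
 HiHat······█·█·█·█    
  Bass·█··█··█···█·    
                       
                       
                       


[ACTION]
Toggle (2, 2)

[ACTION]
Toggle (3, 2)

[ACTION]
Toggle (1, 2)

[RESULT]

      ▼123456789012    
  Clap█········█··█    
   Tom····█····█·█·    
 HiHat··█···█·█·█·█    
  Bass·██·█··█···█·    
                       
                       
                       


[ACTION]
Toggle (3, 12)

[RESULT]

      ▼123456789012    
  Clap█········█··█    
   Tom····█····█·█·    
 HiHat··█···█·█·█·█    
  Bass·██·█··█···██    
                       
                       
                       


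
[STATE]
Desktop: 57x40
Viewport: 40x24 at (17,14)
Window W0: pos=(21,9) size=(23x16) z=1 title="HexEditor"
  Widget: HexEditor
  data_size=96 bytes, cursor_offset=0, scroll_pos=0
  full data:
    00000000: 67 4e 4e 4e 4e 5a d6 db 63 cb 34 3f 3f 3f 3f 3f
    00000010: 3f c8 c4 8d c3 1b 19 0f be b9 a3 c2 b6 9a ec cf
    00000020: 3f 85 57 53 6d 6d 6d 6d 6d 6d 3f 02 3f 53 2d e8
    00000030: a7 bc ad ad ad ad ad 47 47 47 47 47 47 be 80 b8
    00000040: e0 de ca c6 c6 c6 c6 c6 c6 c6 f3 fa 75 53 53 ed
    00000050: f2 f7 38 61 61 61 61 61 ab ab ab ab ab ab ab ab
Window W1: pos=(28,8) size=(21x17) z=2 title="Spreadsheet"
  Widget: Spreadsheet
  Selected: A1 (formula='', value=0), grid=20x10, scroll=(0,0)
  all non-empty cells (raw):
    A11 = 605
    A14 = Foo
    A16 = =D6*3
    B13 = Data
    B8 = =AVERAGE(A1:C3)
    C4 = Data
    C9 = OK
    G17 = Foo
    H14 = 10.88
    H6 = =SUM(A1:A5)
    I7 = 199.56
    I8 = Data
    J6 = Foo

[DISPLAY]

    ┃000000┃  1      [0]       ┃        
    ┃000000┃  2        0       ┃        
    ┃000000┃  3        0       ┃        
    ┃000000┃  4        0       ┃        
    ┃      ┃  5        0       ┃        
    ┃      ┃  6        0       ┃        
    ┃      ┃  7        0       ┃        
    ┃      ┃  8        0       ┃        
    ┃      ┃  9        0       ┃        
    ┃      ┃ 10        0       ┃        
    ┗━━━━━━┗━━━━━━━━━━━━━━━━━━━┛        
                                        
                                        
                                        
                                        
                                        
                                        
                                        
                                        
                                        
                                        
                                        
                                        
                                        


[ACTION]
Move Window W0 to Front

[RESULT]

    ┃00000020  3f 85 57 53┃    ┃        
    ┃00000030  a7 bc ad ad┃    ┃        
    ┃00000040  e0 de ca c6┃    ┃        
    ┃00000050  f2 f7 38 61┃    ┃        
    ┃                     ┃    ┃        
    ┃                     ┃    ┃        
    ┃                     ┃    ┃        
    ┃                     ┃    ┃        
    ┃                     ┃    ┃        
    ┃                     ┃    ┃        
    ┗━━━━━━━━━━━━━━━━━━━━━┛━━━━┛        
                                        
                                        
                                        
                                        
                                        
                                        
                                        
                                        
                                        
                                        
                                        
                                        
                                        


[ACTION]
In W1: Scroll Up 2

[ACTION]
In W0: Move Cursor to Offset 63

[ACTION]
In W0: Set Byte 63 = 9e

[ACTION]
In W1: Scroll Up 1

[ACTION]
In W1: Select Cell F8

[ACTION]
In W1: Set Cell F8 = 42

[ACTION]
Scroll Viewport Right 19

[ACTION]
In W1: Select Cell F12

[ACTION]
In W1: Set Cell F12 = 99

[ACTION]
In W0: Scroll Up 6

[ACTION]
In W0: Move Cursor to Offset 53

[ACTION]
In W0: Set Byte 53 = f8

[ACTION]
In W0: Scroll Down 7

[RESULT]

    ┃                     ┃    ┃        
    ┃                     ┃    ┃        
    ┃                     ┃    ┃        
    ┃                     ┃    ┃        
    ┃                     ┃    ┃        
    ┃                     ┃    ┃        
    ┃                     ┃    ┃        
    ┃                     ┃    ┃        
    ┃                     ┃    ┃        
    ┃                     ┃    ┃        
    ┗━━━━━━━━━━━━━━━━━━━━━┛━━━━┛        
                                        
                                        
                                        
                                        
                                        
                                        
                                        
                                        
                                        
                                        
                                        
                                        
                                        


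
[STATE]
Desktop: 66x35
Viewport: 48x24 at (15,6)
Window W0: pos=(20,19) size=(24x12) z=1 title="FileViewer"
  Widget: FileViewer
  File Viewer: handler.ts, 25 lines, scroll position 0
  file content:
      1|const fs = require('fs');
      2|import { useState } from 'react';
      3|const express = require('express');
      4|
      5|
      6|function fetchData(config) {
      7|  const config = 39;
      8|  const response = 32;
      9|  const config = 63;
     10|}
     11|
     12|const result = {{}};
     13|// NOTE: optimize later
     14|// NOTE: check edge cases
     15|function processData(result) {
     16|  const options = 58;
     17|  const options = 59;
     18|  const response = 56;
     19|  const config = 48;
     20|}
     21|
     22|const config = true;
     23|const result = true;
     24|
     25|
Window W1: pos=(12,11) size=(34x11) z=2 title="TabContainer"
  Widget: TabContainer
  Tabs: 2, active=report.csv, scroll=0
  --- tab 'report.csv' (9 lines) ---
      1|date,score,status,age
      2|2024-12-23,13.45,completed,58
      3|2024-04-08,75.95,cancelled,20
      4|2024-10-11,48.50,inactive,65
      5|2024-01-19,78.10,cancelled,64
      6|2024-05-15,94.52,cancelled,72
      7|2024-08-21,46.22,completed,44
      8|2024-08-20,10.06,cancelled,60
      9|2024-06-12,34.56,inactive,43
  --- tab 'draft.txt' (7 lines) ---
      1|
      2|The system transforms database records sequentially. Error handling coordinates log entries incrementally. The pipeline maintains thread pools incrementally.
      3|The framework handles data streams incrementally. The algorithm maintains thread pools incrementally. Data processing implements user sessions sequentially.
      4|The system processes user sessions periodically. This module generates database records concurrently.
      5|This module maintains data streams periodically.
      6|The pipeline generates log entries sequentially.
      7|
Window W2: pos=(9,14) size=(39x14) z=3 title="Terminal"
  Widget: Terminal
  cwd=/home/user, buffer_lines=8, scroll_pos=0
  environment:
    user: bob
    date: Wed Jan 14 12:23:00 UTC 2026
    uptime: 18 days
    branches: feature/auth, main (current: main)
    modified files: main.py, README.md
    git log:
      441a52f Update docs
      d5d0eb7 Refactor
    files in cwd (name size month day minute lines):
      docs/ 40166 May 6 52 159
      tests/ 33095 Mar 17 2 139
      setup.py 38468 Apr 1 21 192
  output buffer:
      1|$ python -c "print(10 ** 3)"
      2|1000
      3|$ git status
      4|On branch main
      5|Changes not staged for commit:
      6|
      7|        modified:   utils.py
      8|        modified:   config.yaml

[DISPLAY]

                                                
                                                
                                                
                                                
                                                
━━━━━━━━━━━━━━━━━━━━━━━━━━━━━━┓                 
abContainer                   ┃                 
──────────────────────────────┨                 
━━━━━━━━━━━━━━━━━━━━━━━━━━━━━━━━┓               
inal                            ┃               
────────────────────────────────┨               
hon -c "print(10 ** 3)"         ┃               
                                ┃               
 status                         ┃               
anch main                       ┃               
es not staged for commit:       ┃               
                                ┃               
   modified:   utils.py         ┃               
   modified:   config.yaml      ┃               
                                ┃               
                                ┃               
━━━━━━━━━━━━━━━━━━━━━━━━━━━━━━━━┛               
     ┃  const config = 39; ░┃                   
     ┃  const response = 32▼┃                   


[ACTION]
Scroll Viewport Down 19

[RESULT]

━━━━━━━━━━━━━━━━━━━━━━━━━━━━━━┓                 
abContainer                   ┃                 
──────────────────────────────┨                 
━━━━━━━━━━━━━━━━━━━━━━━━━━━━━━━━┓               
inal                            ┃               
────────────────────────────────┨               
hon -c "print(10 ** 3)"         ┃               
                                ┃               
 status                         ┃               
anch main                       ┃               
es not staged for commit:       ┃               
                                ┃               
   modified:   utils.py         ┃               
   modified:   config.yaml      ┃               
                                ┃               
                                ┃               
━━━━━━━━━━━━━━━━━━━━━━━━━━━━━━━━┛               
     ┃  const config = 39; ░┃                   
     ┃  const response = 32▼┃                   
     ┗━━━━━━━━━━━━━━━━━━━━━━┛                   
                                                
                                                
                                                
                                                


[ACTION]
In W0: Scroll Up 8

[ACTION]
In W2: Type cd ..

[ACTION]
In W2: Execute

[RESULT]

━━━━━━━━━━━━━━━━━━━━━━━━━━━━━━┓                 
abContainer                   ┃                 
──────────────────────────────┨                 
━━━━━━━━━━━━━━━━━━━━━━━━━━━━━━━━┓               
inal                            ┃               
────────────────────────────────┨               
                                ┃               
 status                         ┃               
anch main                       ┃               
es not staged for commit:       ┃               
                                ┃               
   modified:   utils.py         ┃               
   modified:   config.yaml      ┃               
..                              ┃               
                                ┃               
                                ┃               
━━━━━━━━━━━━━━━━━━━━━━━━━━━━━━━━┛               
     ┃  const config = 39; ░┃                   
     ┃  const response = 32▼┃                   
     ┗━━━━━━━━━━━━━━━━━━━━━━┛                   
                                                
                                                
                                                
                                                


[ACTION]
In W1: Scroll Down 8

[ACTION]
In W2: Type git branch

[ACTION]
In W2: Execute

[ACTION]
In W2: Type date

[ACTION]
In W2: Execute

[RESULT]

━━━━━━━━━━━━━━━━━━━━━━━━━━━━━━┓                 
abContainer                   ┃                 
──────────────────────────────┨                 
━━━━━━━━━━━━━━━━━━━━━━━━━━━━━━━━┓               
inal                            ┃               
────────────────────────────────┨               
   modified:   utils.py         ┃               
   modified:   config.yaml      ┃               
..                              ┃               
                                ┃               
 branch                         ┃               
ture/auth                       ┃               
n                               ┃               
e                               ┃               
an 14 12:23:00 UTC 2026         ┃               
                                ┃               
━━━━━━━━━━━━━━━━━━━━━━━━━━━━━━━━┛               
     ┃  const config = 39; ░┃                   
     ┃  const response = 32▼┃                   
     ┗━━━━━━━━━━━━━━━━━━━━━━┛                   
                                                
                                                
                                                
                                                
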